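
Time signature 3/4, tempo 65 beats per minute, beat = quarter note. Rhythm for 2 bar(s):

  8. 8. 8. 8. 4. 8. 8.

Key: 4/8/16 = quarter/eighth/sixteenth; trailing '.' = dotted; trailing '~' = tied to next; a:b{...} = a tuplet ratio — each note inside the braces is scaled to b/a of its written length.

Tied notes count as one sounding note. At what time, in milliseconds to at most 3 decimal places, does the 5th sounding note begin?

1. 0.0ms @ 0 + 692.308ms (3/4)
2. 692.308ms @ 3/4 + 692.308ms (3/4)
3. 1384.615ms @ 3/2 + 692.308ms (3/4)
4. 2076.923ms @ 9/4 + 692.308ms (3/4)
5. 2769.231ms @ 3 + 1384.615ms (3/2)
6. 4153.846ms @ 9/2 + 692.308ms (3/4)
7. 4846.154ms @ 21/4 + 692.308ms (3/4)

note 5 onset = 3b = 2769.231ms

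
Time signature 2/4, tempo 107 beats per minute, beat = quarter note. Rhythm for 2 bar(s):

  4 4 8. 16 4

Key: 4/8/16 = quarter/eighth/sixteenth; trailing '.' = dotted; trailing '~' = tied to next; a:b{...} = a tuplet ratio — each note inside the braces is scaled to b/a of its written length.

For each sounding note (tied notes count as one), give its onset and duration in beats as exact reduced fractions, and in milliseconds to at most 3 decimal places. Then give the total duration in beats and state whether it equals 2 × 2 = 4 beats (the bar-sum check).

1) 0.0ms=0b +560.748ms=1b
2) 560.748ms=1b +560.748ms=1b
3) 1121.495ms=2b +420.561ms=3/4b
4) 1542.056ms=11/4b +140.187ms=1/4b
5) 1682.243ms=3b +560.748ms=1b
Σ=4b of 4 (107bpm 2/4) — PASS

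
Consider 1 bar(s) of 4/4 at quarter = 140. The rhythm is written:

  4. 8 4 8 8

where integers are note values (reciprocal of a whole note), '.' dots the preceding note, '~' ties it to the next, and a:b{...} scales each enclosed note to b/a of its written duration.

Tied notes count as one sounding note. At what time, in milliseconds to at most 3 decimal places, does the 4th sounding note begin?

1. 0.0ms @ 0 + 642.857ms (3/2)
2. 642.857ms @ 3/2 + 214.286ms (1/2)
3. 857.143ms @ 2 + 428.571ms (1)
4. 1285.714ms @ 3 + 214.286ms (1/2)
5. 1500.0ms @ 7/2 + 214.286ms (1/2)

note 4 onset = 3b = 1285.714ms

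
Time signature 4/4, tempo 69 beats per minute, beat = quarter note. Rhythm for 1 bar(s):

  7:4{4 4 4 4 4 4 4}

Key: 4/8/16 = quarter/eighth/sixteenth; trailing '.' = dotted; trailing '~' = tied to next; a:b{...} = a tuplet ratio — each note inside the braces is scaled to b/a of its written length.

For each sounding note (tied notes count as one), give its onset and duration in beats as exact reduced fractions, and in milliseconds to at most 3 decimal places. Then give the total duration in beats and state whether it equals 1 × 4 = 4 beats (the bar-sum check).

1) 0.0ms=0b +496.894ms=4/7b
2) 496.894ms=4/7b +496.894ms=4/7b
3) 993.789ms=8/7b +496.894ms=4/7b
4) 1490.683ms=12/7b +496.894ms=4/7b
5) 1987.578ms=16/7b +496.894ms=4/7b
6) 2484.472ms=20/7b +496.894ms=4/7b
7) 2981.366ms=24/7b +496.894ms=4/7b
Σ=4b of 4 (69bpm 4/4) — PASS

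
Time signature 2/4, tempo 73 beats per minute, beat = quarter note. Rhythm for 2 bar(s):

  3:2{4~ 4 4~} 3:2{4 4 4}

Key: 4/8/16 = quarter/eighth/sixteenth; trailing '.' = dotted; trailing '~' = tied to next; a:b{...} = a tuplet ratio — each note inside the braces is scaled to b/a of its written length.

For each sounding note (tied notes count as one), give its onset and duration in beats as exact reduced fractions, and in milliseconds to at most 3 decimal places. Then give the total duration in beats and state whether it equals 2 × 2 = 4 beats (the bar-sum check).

1) 0.0ms=0b +1095.89ms=4/3b
2) 1095.89ms=4/3b +1095.89ms=4/3b
3) 2191.781ms=8/3b +547.945ms=2/3b
4) 2739.726ms=10/3b +547.945ms=2/3b
Σ=4b of 4 (73bpm 2/4) — PASS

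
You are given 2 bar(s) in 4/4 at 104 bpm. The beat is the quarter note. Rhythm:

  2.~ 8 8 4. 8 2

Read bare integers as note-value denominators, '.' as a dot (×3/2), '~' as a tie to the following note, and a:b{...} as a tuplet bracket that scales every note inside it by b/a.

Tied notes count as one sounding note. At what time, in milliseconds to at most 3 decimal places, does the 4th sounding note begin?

note 4 onset = 11/2b = 3173.077ms

1. 0.0ms @ 0 + 2019.231ms (7/2)
2. 2019.231ms @ 7/2 + 288.462ms (1/2)
3. 2307.692ms @ 4 + 865.385ms (3/2)
4. 3173.077ms @ 11/2 + 288.462ms (1/2)
5. 3461.538ms @ 6 + 1153.846ms (2)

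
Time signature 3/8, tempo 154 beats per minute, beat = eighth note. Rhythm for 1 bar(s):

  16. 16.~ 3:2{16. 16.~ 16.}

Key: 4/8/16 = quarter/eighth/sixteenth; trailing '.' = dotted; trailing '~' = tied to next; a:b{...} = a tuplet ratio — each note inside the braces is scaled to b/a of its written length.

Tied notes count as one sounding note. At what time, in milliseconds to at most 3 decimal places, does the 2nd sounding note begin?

1. 0.0ms @ 0 + 292.208ms (3/4)
2. 292.208ms @ 3/4 + 487.013ms (5/4)
3. 779.221ms @ 2 + 389.61ms (1)

note 2 onset = 3/4b = 292.208ms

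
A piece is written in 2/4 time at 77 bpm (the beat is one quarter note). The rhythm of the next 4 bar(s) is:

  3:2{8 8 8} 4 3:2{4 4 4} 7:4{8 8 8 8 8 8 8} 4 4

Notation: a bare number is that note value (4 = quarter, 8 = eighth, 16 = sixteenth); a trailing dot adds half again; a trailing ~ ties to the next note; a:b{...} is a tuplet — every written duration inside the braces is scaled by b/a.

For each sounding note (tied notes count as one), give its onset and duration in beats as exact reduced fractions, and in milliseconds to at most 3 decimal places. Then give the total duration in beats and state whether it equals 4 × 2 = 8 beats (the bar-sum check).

1) 0.0ms=0b +259.74ms=1/3b
2) 259.74ms=1/3b +259.74ms=1/3b
3) 519.481ms=2/3b +259.74ms=1/3b
4) 779.221ms=1b +779.221ms=1b
5) 1558.442ms=2b +519.481ms=2/3b
6) 2077.922ms=8/3b +519.481ms=2/3b
7) 2597.403ms=10/3b +519.481ms=2/3b
8) 3116.883ms=4b +222.635ms=2/7b
9) 3339.518ms=30/7b +222.635ms=2/7b
10) 3562.152ms=32/7b +222.635ms=2/7b
11) 3784.787ms=34/7b +222.635ms=2/7b
12) 4007.421ms=36/7b +222.635ms=2/7b
13) 4230.056ms=38/7b +222.635ms=2/7b
14) 4452.69ms=40/7b +222.635ms=2/7b
15) 4675.325ms=6b +779.221ms=1b
16) 5454.545ms=7b +779.221ms=1b
Σ=8b of 8 (77bpm 2/4) — PASS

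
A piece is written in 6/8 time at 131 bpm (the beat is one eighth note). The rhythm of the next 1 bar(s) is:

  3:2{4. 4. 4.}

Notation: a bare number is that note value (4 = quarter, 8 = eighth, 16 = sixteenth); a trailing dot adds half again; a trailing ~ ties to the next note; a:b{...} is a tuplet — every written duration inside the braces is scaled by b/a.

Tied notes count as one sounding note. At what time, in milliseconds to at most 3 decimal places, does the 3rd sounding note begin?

note 3 onset = 4b = 1832.061ms

1. 0.0ms @ 0 + 916.031ms (2)
2. 916.031ms @ 2 + 916.031ms (2)
3. 1832.061ms @ 4 + 916.031ms (2)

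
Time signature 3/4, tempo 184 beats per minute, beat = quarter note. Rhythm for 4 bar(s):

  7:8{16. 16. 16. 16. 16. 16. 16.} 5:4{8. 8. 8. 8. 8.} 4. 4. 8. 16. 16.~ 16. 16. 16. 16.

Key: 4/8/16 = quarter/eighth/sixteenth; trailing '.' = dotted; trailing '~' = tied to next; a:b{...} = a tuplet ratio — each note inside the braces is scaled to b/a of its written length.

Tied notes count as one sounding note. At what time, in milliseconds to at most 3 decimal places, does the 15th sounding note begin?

note 15 onset = 9b = 2934.783ms

1. 0.0ms @ 0 + 139.752ms (3/7)
2. 139.752ms @ 3/7 + 139.752ms (3/7)
3. 279.503ms @ 6/7 + 139.752ms (3/7)
4. 419.255ms @ 9/7 + 139.752ms (3/7)
5. 559.006ms @ 12/7 + 139.752ms (3/7)
6. 698.758ms @ 15/7 + 139.752ms (3/7)
7. 838.509ms @ 18/7 + 139.752ms (3/7)
8. 978.261ms @ 3 + 195.652ms (3/5)
9. 1173.913ms @ 18/5 + 195.652ms (3/5)
10. 1369.565ms @ 21/5 + 195.652ms (3/5)
11. 1565.217ms @ 24/5 + 195.652ms (3/5)
12. 1760.87ms @ 27/5 + 195.652ms (3/5)
13. 1956.522ms @ 6 + 489.13ms (3/2)
14. 2445.652ms @ 15/2 + 489.13ms (3/2)
15. 2934.783ms @ 9 + 244.565ms (3/4)
16. 3179.348ms @ 39/4 + 122.283ms (3/8)
17. 3301.63ms @ 81/8 + 244.565ms (3/4)
18. 3546.196ms @ 87/8 + 122.283ms (3/8)
19. 3668.478ms @ 45/4 + 122.283ms (3/8)
20. 3790.761ms @ 93/8 + 122.283ms (3/8)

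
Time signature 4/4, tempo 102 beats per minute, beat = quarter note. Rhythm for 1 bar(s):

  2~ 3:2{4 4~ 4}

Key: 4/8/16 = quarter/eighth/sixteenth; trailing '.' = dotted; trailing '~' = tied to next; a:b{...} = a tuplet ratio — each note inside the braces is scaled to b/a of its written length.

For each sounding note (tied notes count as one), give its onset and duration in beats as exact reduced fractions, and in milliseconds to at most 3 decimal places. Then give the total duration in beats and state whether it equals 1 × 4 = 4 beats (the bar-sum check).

1) 0.0ms=0b +1568.627ms=8/3b
2) 1568.627ms=8/3b +784.314ms=4/3b
Σ=4b of 4 (102bpm 4/4) — PASS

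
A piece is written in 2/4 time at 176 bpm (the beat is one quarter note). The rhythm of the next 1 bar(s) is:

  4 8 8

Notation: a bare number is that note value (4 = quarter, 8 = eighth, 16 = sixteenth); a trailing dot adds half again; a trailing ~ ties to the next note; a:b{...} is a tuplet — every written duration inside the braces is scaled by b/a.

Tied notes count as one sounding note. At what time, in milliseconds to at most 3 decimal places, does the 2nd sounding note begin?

note 2 onset = 1b = 340.909ms

1. 0.0ms @ 0 + 340.909ms (1)
2. 340.909ms @ 1 + 170.455ms (1/2)
3. 511.364ms @ 3/2 + 170.455ms (1/2)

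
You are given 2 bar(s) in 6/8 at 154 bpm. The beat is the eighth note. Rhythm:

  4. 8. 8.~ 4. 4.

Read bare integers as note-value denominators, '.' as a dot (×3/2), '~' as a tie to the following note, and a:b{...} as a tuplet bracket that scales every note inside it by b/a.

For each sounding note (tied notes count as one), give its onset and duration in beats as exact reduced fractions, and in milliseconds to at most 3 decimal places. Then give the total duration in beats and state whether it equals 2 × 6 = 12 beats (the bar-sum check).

1) 0.0ms=0b +1168.831ms=3b
2) 1168.831ms=3b +584.416ms=3/2b
3) 1753.247ms=9/2b +1753.247ms=9/2b
4) 3506.494ms=9b +1168.831ms=3b
Σ=12b of 12 (154bpm 6/8) — PASS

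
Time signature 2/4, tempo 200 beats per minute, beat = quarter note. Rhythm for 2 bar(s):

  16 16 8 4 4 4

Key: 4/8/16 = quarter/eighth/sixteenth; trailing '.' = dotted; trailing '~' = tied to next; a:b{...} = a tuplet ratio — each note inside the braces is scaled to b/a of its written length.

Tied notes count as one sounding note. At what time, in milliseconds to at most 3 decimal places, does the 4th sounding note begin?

note 4 onset = 1b = 300.0ms

1. 0.0ms @ 0 + 75.0ms (1/4)
2. 75.0ms @ 1/4 + 75.0ms (1/4)
3. 150.0ms @ 1/2 + 150.0ms (1/2)
4. 300.0ms @ 1 + 300.0ms (1)
5. 600.0ms @ 2 + 300.0ms (1)
6. 900.0ms @ 3 + 300.0ms (1)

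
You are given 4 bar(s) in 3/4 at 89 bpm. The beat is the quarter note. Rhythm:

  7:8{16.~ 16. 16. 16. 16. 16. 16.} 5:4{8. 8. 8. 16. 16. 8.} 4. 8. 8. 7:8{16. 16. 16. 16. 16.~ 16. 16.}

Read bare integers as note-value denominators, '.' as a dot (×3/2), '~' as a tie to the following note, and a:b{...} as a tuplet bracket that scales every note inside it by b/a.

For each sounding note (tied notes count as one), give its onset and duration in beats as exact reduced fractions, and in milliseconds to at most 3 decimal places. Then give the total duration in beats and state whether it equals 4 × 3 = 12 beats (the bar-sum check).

1) 0.0ms=0b +577.849ms=6/7b
2) 577.849ms=6/7b +288.925ms=3/7b
3) 866.774ms=9/7b +288.925ms=3/7b
4) 1155.698ms=12/7b +288.925ms=3/7b
5) 1444.623ms=15/7b +288.925ms=3/7b
6) 1733.547ms=18/7b +288.925ms=3/7b
7) 2022.472ms=3b +404.494ms=3/5b
8) 2426.966ms=18/5b +404.494ms=3/5b
9) 2831.461ms=21/5b +404.494ms=3/5b
10) 3235.955ms=24/5b +202.247ms=3/10b
11) 3438.202ms=51/10b +202.247ms=3/10b
12) 3640.449ms=27/5b +404.494ms=3/5b
13) 4044.944ms=6b +1011.236ms=3/2b
14) 5056.18ms=15/2b +505.618ms=3/4b
15) 5561.798ms=33/4b +505.618ms=3/4b
16) 6067.416ms=9b +288.925ms=3/7b
17) 6356.34ms=66/7b +288.925ms=3/7b
18) 6645.265ms=69/7b +288.925ms=3/7b
19) 6934.189ms=72/7b +288.925ms=3/7b
20) 7223.114ms=75/7b +577.849ms=6/7b
21) 7800.963ms=81/7b +288.925ms=3/7b
Σ=12b of 12 (89bpm 3/4) — PASS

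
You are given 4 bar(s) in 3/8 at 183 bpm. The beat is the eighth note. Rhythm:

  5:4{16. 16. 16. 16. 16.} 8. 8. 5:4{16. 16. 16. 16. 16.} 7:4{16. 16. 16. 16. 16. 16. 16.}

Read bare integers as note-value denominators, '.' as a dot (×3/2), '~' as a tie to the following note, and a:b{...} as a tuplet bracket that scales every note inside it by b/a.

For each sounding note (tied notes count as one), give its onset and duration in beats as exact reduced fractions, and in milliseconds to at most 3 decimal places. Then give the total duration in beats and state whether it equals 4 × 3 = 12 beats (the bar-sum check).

1) 0.0ms=0b +196.721ms=3/5b
2) 196.721ms=3/5b +196.721ms=3/5b
3) 393.443ms=6/5b +196.721ms=3/5b
4) 590.164ms=9/5b +196.721ms=3/5b
5) 786.885ms=12/5b +196.721ms=3/5b
6) 983.607ms=3b +491.803ms=3/2b
7) 1475.41ms=9/2b +491.803ms=3/2b
8) 1967.213ms=6b +196.721ms=3/5b
9) 2163.934ms=33/5b +196.721ms=3/5b
10) 2360.656ms=36/5b +196.721ms=3/5b
11) 2557.377ms=39/5b +196.721ms=3/5b
12) 2754.098ms=42/5b +196.721ms=3/5b
13) 2950.82ms=9b +140.515ms=3/7b
14) 3091.335ms=66/7b +140.515ms=3/7b
15) 3231.85ms=69/7b +140.515ms=3/7b
16) 3372.365ms=72/7b +140.515ms=3/7b
17) 3512.881ms=75/7b +140.515ms=3/7b
18) 3653.396ms=78/7b +140.515ms=3/7b
19) 3793.911ms=81/7b +140.515ms=3/7b
Σ=12b of 12 (183bpm 3/8) — PASS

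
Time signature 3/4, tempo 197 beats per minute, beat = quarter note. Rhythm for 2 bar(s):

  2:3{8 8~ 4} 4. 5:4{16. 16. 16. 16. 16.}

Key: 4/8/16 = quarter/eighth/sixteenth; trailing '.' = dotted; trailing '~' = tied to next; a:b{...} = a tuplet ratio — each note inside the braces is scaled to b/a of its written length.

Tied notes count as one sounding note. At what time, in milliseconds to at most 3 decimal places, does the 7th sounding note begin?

1. 0.0ms @ 0 + 228.426ms (3/4)
2. 228.426ms @ 3/4 + 685.279ms (9/4)
3. 913.706ms @ 3 + 456.853ms (3/2)
4. 1370.558ms @ 9/2 + 91.371ms (3/10)
5. 1461.929ms @ 24/5 + 91.371ms (3/10)
6. 1553.299ms @ 51/10 + 91.371ms (3/10)
7. 1644.67ms @ 27/5 + 91.371ms (3/10)
8. 1736.041ms @ 57/10 + 91.371ms (3/10)

note 7 onset = 27/5b = 1644.67ms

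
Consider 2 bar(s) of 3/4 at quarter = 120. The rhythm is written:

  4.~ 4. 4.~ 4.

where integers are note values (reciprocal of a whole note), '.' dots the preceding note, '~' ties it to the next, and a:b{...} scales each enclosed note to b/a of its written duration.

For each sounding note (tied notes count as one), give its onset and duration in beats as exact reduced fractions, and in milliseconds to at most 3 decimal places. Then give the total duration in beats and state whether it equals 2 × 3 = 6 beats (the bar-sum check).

1) 0.0ms=0b +1500.0ms=3b
2) 1500.0ms=3b +1500.0ms=3b
Σ=6b of 6 (120bpm 3/4) — PASS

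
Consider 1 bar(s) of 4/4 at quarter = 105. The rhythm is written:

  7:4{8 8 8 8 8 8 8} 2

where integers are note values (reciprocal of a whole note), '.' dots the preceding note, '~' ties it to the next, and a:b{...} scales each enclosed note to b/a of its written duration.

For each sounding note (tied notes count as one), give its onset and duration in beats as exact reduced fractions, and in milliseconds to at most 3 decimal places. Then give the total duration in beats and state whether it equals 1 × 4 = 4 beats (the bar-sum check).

1) 0.0ms=0b +163.265ms=2/7b
2) 163.265ms=2/7b +163.265ms=2/7b
3) 326.531ms=4/7b +163.265ms=2/7b
4) 489.796ms=6/7b +163.265ms=2/7b
5) 653.061ms=8/7b +163.265ms=2/7b
6) 816.327ms=10/7b +163.265ms=2/7b
7) 979.592ms=12/7b +163.265ms=2/7b
8) 1142.857ms=2b +1142.857ms=2b
Σ=4b of 4 (105bpm 4/4) — PASS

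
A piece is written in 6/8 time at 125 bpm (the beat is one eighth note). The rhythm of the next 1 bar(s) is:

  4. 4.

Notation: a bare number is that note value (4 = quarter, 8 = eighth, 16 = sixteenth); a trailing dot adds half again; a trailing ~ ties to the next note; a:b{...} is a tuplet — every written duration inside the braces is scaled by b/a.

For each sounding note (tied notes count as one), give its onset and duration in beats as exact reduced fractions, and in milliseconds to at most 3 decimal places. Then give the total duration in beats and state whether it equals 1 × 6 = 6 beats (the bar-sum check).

1) 0.0ms=0b +1440.0ms=3b
2) 1440.0ms=3b +1440.0ms=3b
Σ=6b of 6 (125bpm 6/8) — PASS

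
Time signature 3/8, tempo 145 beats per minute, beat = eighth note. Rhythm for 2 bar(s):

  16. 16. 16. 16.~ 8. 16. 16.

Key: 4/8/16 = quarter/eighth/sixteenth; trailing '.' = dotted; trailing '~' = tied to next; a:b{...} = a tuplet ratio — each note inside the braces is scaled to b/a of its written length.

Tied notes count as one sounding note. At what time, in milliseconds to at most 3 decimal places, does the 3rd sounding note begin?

note 3 onset = 3/2b = 620.69ms

1. 0.0ms @ 0 + 310.345ms (3/4)
2. 310.345ms @ 3/4 + 310.345ms (3/4)
3. 620.69ms @ 3/2 + 310.345ms (3/4)
4. 931.034ms @ 9/4 + 931.034ms (9/4)
5. 1862.069ms @ 9/2 + 310.345ms (3/4)
6. 2172.414ms @ 21/4 + 310.345ms (3/4)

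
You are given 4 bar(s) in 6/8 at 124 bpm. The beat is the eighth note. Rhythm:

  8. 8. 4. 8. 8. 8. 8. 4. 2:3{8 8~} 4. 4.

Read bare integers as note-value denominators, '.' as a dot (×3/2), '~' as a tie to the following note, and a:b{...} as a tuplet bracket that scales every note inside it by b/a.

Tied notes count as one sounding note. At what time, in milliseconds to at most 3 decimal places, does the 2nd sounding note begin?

1. 0.0ms @ 0 + 725.806ms (3/2)
2. 725.806ms @ 3/2 + 725.806ms (3/2)
3. 1451.613ms @ 3 + 1451.613ms (3)
4. 2903.226ms @ 6 + 725.806ms (3/2)
5. 3629.032ms @ 15/2 + 725.806ms (3/2)
6. 4354.839ms @ 9 + 725.806ms (3/2)
7. 5080.645ms @ 21/2 + 725.806ms (3/2)
8. 5806.452ms @ 12 + 1451.613ms (3)
9. 7258.065ms @ 15 + 725.806ms (3/2)
10. 7983.871ms @ 33/2 + 2177.419ms (9/2)
11. 10161.29ms @ 21 + 1451.613ms (3)

note 2 onset = 3/2b = 725.806ms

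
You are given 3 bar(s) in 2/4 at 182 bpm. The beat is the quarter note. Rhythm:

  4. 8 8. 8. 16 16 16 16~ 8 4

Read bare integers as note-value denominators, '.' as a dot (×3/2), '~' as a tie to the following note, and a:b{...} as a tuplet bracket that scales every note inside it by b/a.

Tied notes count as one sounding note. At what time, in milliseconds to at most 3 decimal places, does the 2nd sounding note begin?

note 2 onset = 3/2b = 494.505ms

1. 0.0ms @ 0 + 494.505ms (3/2)
2. 494.505ms @ 3/2 + 164.835ms (1/2)
3. 659.341ms @ 2 + 247.253ms (3/4)
4. 906.593ms @ 11/4 + 247.253ms (3/4)
5. 1153.846ms @ 7/2 + 82.418ms (1/4)
6. 1236.264ms @ 15/4 + 82.418ms (1/4)
7. 1318.681ms @ 4 + 82.418ms (1/4)
8. 1401.099ms @ 17/4 + 247.253ms (3/4)
9. 1648.352ms @ 5 + 329.67ms (1)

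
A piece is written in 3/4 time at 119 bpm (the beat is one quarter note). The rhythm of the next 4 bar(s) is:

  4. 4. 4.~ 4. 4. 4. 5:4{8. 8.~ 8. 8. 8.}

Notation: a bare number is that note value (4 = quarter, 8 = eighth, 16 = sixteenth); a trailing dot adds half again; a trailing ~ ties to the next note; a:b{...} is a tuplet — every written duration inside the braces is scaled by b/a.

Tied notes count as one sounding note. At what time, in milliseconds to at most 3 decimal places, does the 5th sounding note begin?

note 5 onset = 15/2b = 3781.513ms

1. 0.0ms @ 0 + 756.303ms (3/2)
2. 756.303ms @ 3/2 + 756.303ms (3/2)
3. 1512.605ms @ 3 + 1512.605ms (3)
4. 3025.21ms @ 6 + 756.303ms (3/2)
5. 3781.513ms @ 15/2 + 756.303ms (3/2)
6. 4537.815ms @ 9 + 302.521ms (3/5)
7. 4840.336ms @ 48/5 + 605.042ms (6/5)
8. 5445.378ms @ 54/5 + 302.521ms (3/5)
9. 5747.899ms @ 57/5 + 302.521ms (3/5)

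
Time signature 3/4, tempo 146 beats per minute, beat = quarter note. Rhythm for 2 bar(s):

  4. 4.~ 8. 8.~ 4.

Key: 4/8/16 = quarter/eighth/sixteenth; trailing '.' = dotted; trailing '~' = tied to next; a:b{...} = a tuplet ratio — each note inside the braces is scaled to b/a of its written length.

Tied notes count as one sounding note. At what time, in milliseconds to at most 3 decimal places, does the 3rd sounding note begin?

note 3 onset = 15/4b = 1541.096ms

1. 0.0ms @ 0 + 616.438ms (3/2)
2. 616.438ms @ 3/2 + 924.658ms (9/4)
3. 1541.096ms @ 15/4 + 924.658ms (9/4)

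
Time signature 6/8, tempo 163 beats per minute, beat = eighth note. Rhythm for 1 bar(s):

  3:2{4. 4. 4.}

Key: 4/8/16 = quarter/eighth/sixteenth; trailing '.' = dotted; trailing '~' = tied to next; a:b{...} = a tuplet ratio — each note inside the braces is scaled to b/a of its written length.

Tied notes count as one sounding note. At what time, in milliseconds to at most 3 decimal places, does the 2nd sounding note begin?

note 2 onset = 2b = 736.196ms

1. 0.0ms @ 0 + 736.196ms (2)
2. 736.196ms @ 2 + 736.196ms (2)
3. 1472.393ms @ 4 + 736.196ms (2)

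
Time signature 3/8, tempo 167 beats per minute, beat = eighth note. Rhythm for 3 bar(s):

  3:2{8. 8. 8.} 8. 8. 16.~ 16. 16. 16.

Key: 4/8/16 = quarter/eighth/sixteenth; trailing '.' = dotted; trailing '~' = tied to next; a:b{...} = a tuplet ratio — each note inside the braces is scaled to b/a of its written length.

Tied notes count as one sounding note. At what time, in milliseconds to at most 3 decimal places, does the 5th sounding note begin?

note 5 onset = 9/2b = 1616.766ms

1. 0.0ms @ 0 + 359.281ms (1)
2. 359.281ms @ 1 + 359.281ms (1)
3. 718.563ms @ 2 + 359.281ms (1)
4. 1077.844ms @ 3 + 538.922ms (3/2)
5. 1616.766ms @ 9/2 + 538.922ms (3/2)
6. 2155.689ms @ 6 + 538.922ms (3/2)
7. 2694.611ms @ 15/2 + 269.461ms (3/4)
8. 2964.072ms @ 33/4 + 269.461ms (3/4)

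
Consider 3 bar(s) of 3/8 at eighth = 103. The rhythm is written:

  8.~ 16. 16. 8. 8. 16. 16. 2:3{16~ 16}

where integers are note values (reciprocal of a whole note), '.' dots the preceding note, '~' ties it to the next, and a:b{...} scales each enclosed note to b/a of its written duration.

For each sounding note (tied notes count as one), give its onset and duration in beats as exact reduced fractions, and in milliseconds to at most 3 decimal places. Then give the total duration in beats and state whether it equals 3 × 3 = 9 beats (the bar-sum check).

1) 0.0ms=0b +1310.68ms=9/4b
2) 1310.68ms=9/4b +436.893ms=3/4b
3) 1747.573ms=3b +873.786ms=3/2b
4) 2621.359ms=9/2b +873.786ms=3/2b
5) 3495.146ms=6b +436.893ms=3/4b
6) 3932.039ms=27/4b +436.893ms=3/4b
7) 4368.932ms=15/2b +873.786ms=3/2b
Σ=9b of 9 (103bpm 3/8) — PASS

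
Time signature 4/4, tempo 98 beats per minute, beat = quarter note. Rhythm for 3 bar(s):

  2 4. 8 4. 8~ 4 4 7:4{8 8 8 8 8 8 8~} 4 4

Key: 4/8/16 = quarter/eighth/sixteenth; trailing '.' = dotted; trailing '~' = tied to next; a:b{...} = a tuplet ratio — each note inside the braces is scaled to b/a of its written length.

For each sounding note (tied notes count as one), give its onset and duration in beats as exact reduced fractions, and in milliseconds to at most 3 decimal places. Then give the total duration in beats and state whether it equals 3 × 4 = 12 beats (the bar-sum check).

1) 0.0ms=0b +1224.49ms=2b
2) 1224.49ms=2b +918.367ms=3/2b
3) 2142.857ms=7/2b +306.122ms=1/2b
4) 2448.98ms=4b +918.367ms=3/2b
5) 3367.347ms=11/2b +918.367ms=3/2b
6) 4285.714ms=7b +612.245ms=1b
7) 4897.959ms=8b +174.927ms=2/7b
8) 5072.886ms=58/7b +174.927ms=2/7b
9) 5247.813ms=60/7b +174.927ms=2/7b
10) 5422.741ms=62/7b +174.927ms=2/7b
11) 5597.668ms=64/7b +174.927ms=2/7b
12) 5772.595ms=66/7b +174.927ms=2/7b
13) 5947.522ms=68/7b +787.172ms=9/7b
14) 6734.694ms=11b +612.245ms=1b
Σ=12b of 12 (98bpm 4/4) — PASS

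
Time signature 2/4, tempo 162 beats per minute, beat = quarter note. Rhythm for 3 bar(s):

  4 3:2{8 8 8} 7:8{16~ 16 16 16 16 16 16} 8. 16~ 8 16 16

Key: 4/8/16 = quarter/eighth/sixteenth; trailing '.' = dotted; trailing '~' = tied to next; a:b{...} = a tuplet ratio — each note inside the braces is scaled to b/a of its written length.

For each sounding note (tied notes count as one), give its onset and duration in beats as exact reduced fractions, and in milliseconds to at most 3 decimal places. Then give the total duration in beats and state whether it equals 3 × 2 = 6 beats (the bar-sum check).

1) 0.0ms=0b +370.37ms=1b
2) 370.37ms=1b +123.457ms=1/3b
3) 493.827ms=4/3b +123.457ms=1/3b
4) 617.284ms=5/3b +123.457ms=1/3b
5) 740.741ms=2b +211.64ms=4/7b
6) 952.381ms=18/7b +105.82ms=2/7b
7) 1058.201ms=20/7b +105.82ms=2/7b
8) 1164.021ms=22/7b +105.82ms=2/7b
9) 1269.841ms=24/7b +105.82ms=2/7b
10) 1375.661ms=26/7b +105.82ms=2/7b
11) 1481.481ms=4b +277.778ms=3/4b
12) 1759.259ms=19/4b +277.778ms=3/4b
13) 2037.037ms=11/2b +92.593ms=1/4b
14) 2129.63ms=23/4b +92.593ms=1/4b
Σ=6b of 6 (162bpm 2/4) — PASS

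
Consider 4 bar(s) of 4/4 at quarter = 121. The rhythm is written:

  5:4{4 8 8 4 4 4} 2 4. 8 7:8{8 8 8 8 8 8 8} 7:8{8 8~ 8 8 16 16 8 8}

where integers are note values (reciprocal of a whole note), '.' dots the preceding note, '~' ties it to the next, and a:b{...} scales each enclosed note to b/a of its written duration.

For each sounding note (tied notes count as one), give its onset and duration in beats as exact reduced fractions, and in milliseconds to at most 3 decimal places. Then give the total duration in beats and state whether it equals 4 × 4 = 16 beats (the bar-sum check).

1) 0.0ms=0b +396.694ms=4/5b
2) 396.694ms=4/5b +198.347ms=2/5b
3) 595.041ms=6/5b +198.347ms=2/5b
4) 793.388ms=8/5b +396.694ms=4/5b
5) 1190.083ms=12/5b +396.694ms=4/5b
6) 1586.777ms=16/5b +396.694ms=4/5b
7) 1983.471ms=4b +991.736ms=2b
8) 2975.207ms=6b +743.802ms=3/2b
9) 3719.008ms=15/2b +247.934ms=1/2b
10) 3966.942ms=8b +283.353ms=4/7b
11) 4250.295ms=60/7b +283.353ms=4/7b
12) 4533.648ms=64/7b +283.353ms=4/7b
13) 4817.001ms=68/7b +283.353ms=4/7b
14) 5100.354ms=72/7b +283.353ms=4/7b
15) 5383.707ms=76/7b +283.353ms=4/7b
16) 5667.06ms=80/7b +283.353ms=4/7b
17) 5950.413ms=12b +283.353ms=4/7b
18) 6233.766ms=88/7b +566.706ms=8/7b
19) 6800.472ms=96/7b +283.353ms=4/7b
20) 7083.825ms=100/7b +141.677ms=2/7b
21) 7225.502ms=102/7b +141.677ms=2/7b
22) 7367.178ms=104/7b +283.353ms=4/7b
23) 7650.531ms=108/7b +283.353ms=4/7b
Σ=16b of 16 (121bpm 4/4) — PASS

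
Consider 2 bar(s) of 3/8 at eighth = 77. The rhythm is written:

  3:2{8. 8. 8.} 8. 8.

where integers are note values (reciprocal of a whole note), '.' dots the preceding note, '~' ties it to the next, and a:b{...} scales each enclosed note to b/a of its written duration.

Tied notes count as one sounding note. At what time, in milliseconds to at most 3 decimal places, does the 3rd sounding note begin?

1. 0.0ms @ 0 + 779.221ms (1)
2. 779.221ms @ 1 + 779.221ms (1)
3. 1558.442ms @ 2 + 779.221ms (1)
4. 2337.662ms @ 3 + 1168.831ms (3/2)
5. 3506.494ms @ 9/2 + 1168.831ms (3/2)

note 3 onset = 2b = 1558.442ms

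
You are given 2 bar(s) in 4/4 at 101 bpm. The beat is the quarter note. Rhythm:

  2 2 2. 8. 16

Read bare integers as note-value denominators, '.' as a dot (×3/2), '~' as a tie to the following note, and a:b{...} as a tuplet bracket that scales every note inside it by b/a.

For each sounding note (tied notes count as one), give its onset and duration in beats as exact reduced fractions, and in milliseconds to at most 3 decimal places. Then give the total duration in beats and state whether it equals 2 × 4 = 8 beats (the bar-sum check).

1) 0.0ms=0b +1188.119ms=2b
2) 1188.119ms=2b +1188.119ms=2b
3) 2376.238ms=4b +1782.178ms=3b
4) 4158.416ms=7b +445.545ms=3/4b
5) 4603.96ms=31/4b +148.515ms=1/4b
Σ=8b of 8 (101bpm 4/4) — PASS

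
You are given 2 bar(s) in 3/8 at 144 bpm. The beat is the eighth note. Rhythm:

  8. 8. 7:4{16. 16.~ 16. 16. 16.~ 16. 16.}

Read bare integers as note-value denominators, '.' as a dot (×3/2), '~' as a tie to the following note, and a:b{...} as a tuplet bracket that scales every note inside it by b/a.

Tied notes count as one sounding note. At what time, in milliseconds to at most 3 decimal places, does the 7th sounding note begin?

1. 0.0ms @ 0 + 625.0ms (3/2)
2. 625.0ms @ 3/2 + 625.0ms (3/2)
3. 1250.0ms @ 3 + 178.571ms (3/7)
4. 1428.571ms @ 24/7 + 357.143ms (6/7)
5. 1785.714ms @ 30/7 + 178.571ms (3/7)
6. 1964.286ms @ 33/7 + 357.143ms (6/7)
7. 2321.429ms @ 39/7 + 178.571ms (3/7)

note 7 onset = 39/7b = 2321.429ms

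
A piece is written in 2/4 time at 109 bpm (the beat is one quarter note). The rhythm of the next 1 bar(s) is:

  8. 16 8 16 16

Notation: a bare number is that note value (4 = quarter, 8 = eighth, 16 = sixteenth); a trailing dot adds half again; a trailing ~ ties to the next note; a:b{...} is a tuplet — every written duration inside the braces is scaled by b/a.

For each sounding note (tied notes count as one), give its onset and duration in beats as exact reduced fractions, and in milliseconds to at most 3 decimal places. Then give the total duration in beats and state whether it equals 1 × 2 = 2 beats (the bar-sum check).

1) 0.0ms=0b +412.844ms=3/4b
2) 412.844ms=3/4b +137.615ms=1/4b
3) 550.459ms=1b +275.229ms=1/2b
4) 825.688ms=3/2b +137.615ms=1/4b
5) 963.303ms=7/4b +137.615ms=1/4b
Σ=2b of 2 (109bpm 2/4) — PASS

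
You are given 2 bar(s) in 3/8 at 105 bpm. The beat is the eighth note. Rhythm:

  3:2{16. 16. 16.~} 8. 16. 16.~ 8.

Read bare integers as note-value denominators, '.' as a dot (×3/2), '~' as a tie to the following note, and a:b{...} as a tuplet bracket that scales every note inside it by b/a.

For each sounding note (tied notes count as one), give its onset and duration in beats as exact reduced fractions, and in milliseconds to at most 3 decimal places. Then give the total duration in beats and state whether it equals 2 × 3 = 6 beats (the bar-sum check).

1) 0.0ms=0b +285.714ms=1/2b
2) 285.714ms=1/2b +285.714ms=1/2b
3) 571.429ms=1b +1142.857ms=2b
4) 1714.286ms=3b +428.571ms=3/4b
5) 2142.857ms=15/4b +1285.714ms=9/4b
Σ=6b of 6 (105bpm 3/8) — PASS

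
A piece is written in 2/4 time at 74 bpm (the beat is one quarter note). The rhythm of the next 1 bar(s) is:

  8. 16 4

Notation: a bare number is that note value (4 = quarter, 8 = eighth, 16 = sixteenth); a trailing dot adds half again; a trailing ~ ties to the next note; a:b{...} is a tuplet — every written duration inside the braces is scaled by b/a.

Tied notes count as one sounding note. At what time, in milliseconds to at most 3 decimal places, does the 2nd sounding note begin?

1. 0.0ms @ 0 + 608.108ms (3/4)
2. 608.108ms @ 3/4 + 202.703ms (1/4)
3. 810.811ms @ 1 + 810.811ms (1)

note 2 onset = 3/4b = 608.108ms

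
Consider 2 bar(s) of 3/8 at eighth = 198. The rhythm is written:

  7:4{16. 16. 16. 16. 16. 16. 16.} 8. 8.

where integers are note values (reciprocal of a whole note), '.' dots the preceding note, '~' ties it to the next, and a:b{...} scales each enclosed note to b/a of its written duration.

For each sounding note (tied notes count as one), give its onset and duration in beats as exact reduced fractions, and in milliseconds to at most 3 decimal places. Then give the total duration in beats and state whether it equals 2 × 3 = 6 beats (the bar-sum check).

1) 0.0ms=0b +129.87ms=3/7b
2) 129.87ms=3/7b +129.87ms=3/7b
3) 259.74ms=6/7b +129.87ms=3/7b
4) 389.61ms=9/7b +129.87ms=3/7b
5) 519.481ms=12/7b +129.87ms=3/7b
6) 649.351ms=15/7b +129.87ms=3/7b
7) 779.221ms=18/7b +129.87ms=3/7b
8) 909.091ms=3b +454.545ms=3/2b
9) 1363.636ms=9/2b +454.545ms=3/2b
Σ=6b of 6 (198bpm 3/8) — PASS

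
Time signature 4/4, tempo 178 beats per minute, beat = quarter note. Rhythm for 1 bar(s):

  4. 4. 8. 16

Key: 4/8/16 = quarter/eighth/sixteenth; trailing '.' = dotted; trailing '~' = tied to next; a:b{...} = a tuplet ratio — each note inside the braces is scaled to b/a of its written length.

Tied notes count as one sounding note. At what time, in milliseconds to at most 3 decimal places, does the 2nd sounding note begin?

1. 0.0ms @ 0 + 505.618ms (3/2)
2. 505.618ms @ 3/2 + 505.618ms (3/2)
3. 1011.236ms @ 3 + 252.809ms (3/4)
4. 1264.045ms @ 15/4 + 84.27ms (1/4)

note 2 onset = 3/2b = 505.618ms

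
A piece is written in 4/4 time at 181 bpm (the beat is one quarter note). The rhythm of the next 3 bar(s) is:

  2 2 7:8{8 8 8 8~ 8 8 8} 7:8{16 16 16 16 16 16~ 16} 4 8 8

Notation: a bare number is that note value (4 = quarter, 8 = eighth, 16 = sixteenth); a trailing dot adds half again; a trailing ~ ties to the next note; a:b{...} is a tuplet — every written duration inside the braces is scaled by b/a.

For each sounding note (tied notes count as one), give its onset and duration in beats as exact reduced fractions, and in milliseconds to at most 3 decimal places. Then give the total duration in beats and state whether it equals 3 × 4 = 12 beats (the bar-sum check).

1) 0.0ms=0b +662.983ms=2b
2) 662.983ms=2b +662.983ms=2b
3) 1325.967ms=4b +189.424ms=4/7b
4) 1515.391ms=32/7b +189.424ms=4/7b
5) 1704.815ms=36/7b +189.424ms=4/7b
6) 1894.238ms=40/7b +378.848ms=8/7b
7) 2273.086ms=48/7b +189.424ms=4/7b
8) 2462.51ms=52/7b +189.424ms=4/7b
9) 2651.934ms=8b +94.712ms=2/7b
10) 2746.646ms=58/7b +94.712ms=2/7b
11) 2841.358ms=60/7b +94.712ms=2/7b
12) 2936.069ms=62/7b +94.712ms=2/7b
13) 3030.781ms=64/7b +94.712ms=2/7b
14) 3125.493ms=66/7b +189.424ms=4/7b
15) 3314.917ms=10b +331.492ms=1b
16) 3646.409ms=11b +165.746ms=1/2b
17) 3812.155ms=23/2b +165.746ms=1/2b
Σ=12b of 12 (181bpm 4/4) — PASS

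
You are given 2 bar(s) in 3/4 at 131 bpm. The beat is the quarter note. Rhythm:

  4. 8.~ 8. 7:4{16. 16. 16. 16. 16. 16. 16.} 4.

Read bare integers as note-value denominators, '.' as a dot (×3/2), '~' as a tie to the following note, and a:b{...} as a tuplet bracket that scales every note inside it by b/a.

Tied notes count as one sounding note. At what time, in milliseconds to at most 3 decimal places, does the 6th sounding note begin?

note 6 onset = 51/14b = 1668.484ms

1. 0.0ms @ 0 + 687.023ms (3/2)
2. 687.023ms @ 3/2 + 687.023ms (3/2)
3. 1374.046ms @ 3 + 98.146ms (3/14)
4. 1472.192ms @ 45/14 + 98.146ms (3/14)
5. 1570.338ms @ 24/7 + 98.146ms (3/14)
6. 1668.484ms @ 51/14 + 98.146ms (3/14)
7. 1766.63ms @ 27/7 + 98.146ms (3/14)
8. 1864.776ms @ 57/14 + 98.146ms (3/14)
9. 1962.923ms @ 30/7 + 98.146ms (3/14)
10. 2061.069ms @ 9/2 + 687.023ms (3/2)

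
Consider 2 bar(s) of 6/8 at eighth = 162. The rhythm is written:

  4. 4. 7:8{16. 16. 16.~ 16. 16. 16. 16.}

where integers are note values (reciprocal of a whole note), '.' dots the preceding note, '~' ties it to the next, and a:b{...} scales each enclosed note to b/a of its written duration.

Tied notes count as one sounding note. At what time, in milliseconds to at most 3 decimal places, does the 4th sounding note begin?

1. 0.0ms @ 0 + 1111.111ms (3)
2. 1111.111ms @ 3 + 1111.111ms (3)
3. 2222.222ms @ 6 + 317.46ms (6/7)
4. 2539.683ms @ 48/7 + 317.46ms (6/7)
5. 2857.143ms @ 54/7 + 634.921ms (12/7)
6. 3492.063ms @ 66/7 + 317.46ms (6/7)
7. 3809.524ms @ 72/7 + 317.46ms (6/7)
8. 4126.984ms @ 78/7 + 317.46ms (6/7)

note 4 onset = 48/7b = 2539.683ms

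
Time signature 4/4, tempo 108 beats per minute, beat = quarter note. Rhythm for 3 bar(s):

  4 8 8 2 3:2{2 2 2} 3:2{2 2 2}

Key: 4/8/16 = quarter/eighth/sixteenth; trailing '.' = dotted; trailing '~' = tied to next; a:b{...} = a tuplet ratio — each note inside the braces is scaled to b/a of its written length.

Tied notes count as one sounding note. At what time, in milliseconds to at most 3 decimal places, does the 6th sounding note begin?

1. 0.0ms @ 0 + 555.556ms (1)
2. 555.556ms @ 1 + 277.778ms (1/2)
3. 833.333ms @ 3/2 + 277.778ms (1/2)
4. 1111.111ms @ 2 + 1111.111ms (2)
5. 2222.222ms @ 4 + 740.741ms (4/3)
6. 2962.963ms @ 16/3 + 740.741ms (4/3)
7. 3703.704ms @ 20/3 + 740.741ms (4/3)
8. 4444.444ms @ 8 + 740.741ms (4/3)
9. 5185.185ms @ 28/3 + 740.741ms (4/3)
10. 5925.926ms @ 32/3 + 740.741ms (4/3)

note 6 onset = 16/3b = 2962.963ms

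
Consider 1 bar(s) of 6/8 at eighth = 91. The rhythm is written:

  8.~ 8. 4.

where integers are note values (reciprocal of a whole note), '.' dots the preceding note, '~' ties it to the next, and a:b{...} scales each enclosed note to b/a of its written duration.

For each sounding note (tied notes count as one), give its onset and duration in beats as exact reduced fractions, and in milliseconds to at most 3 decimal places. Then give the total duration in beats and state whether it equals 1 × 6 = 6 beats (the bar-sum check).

1) 0.0ms=0b +1978.022ms=3b
2) 1978.022ms=3b +1978.022ms=3b
Σ=6b of 6 (91bpm 6/8) — PASS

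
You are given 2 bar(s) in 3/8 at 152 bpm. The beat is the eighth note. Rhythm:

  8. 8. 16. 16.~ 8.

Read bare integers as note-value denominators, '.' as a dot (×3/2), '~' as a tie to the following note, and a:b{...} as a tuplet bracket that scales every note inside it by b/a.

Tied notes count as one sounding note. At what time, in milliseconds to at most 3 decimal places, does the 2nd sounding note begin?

note 2 onset = 3/2b = 592.105ms

1. 0.0ms @ 0 + 592.105ms (3/2)
2. 592.105ms @ 3/2 + 592.105ms (3/2)
3. 1184.211ms @ 3 + 296.053ms (3/4)
4. 1480.263ms @ 15/4 + 888.158ms (9/4)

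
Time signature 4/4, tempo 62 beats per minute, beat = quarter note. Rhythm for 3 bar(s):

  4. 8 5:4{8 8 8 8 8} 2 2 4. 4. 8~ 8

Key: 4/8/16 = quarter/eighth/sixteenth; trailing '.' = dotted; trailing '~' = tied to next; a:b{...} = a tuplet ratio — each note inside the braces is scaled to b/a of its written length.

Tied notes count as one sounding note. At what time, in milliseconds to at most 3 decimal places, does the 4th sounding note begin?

1. 0.0ms @ 0 + 1451.613ms (3/2)
2. 1451.613ms @ 3/2 + 483.871ms (1/2)
3. 1935.484ms @ 2 + 387.097ms (2/5)
4. 2322.581ms @ 12/5 + 387.097ms (2/5)
5. 2709.677ms @ 14/5 + 387.097ms (2/5)
6. 3096.774ms @ 16/5 + 387.097ms (2/5)
7. 3483.871ms @ 18/5 + 387.097ms (2/5)
8. 3870.968ms @ 4 + 1935.484ms (2)
9. 5806.452ms @ 6 + 1935.484ms (2)
10. 7741.935ms @ 8 + 1451.613ms (3/2)
11. 9193.548ms @ 19/2 + 1451.613ms (3/2)
12. 10645.161ms @ 11 + 967.742ms (1)

note 4 onset = 12/5b = 2322.581ms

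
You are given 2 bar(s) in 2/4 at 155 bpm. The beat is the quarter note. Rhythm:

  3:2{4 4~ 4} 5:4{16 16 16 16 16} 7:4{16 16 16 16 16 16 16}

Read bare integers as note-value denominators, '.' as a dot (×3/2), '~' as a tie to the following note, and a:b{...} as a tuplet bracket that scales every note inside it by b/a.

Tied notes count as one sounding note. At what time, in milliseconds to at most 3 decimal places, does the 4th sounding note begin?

1. 0.0ms @ 0 + 258.065ms (2/3)
2. 258.065ms @ 2/3 + 516.129ms (4/3)
3. 774.194ms @ 2 + 77.419ms (1/5)
4. 851.613ms @ 11/5 + 77.419ms (1/5)
5. 929.032ms @ 12/5 + 77.419ms (1/5)
6. 1006.452ms @ 13/5 + 77.419ms (1/5)
7. 1083.871ms @ 14/5 + 77.419ms (1/5)
8. 1161.29ms @ 3 + 55.3ms (1/7)
9. 1216.59ms @ 22/7 + 55.3ms (1/7)
10. 1271.889ms @ 23/7 + 55.3ms (1/7)
11. 1327.189ms @ 24/7 + 55.3ms (1/7)
12. 1382.488ms @ 25/7 + 55.3ms (1/7)
13. 1437.788ms @ 26/7 + 55.3ms (1/7)
14. 1493.088ms @ 27/7 + 55.3ms (1/7)

note 4 onset = 11/5b = 851.613ms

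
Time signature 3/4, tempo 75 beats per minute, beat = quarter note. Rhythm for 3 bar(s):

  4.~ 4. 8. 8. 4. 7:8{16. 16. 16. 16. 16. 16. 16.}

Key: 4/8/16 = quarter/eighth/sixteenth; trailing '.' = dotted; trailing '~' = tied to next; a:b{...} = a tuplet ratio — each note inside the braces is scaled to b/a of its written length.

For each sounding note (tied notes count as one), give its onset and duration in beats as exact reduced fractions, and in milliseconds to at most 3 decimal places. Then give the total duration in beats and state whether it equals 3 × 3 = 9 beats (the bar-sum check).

1) 0.0ms=0b +2400.0ms=3b
2) 2400.0ms=3b +600.0ms=3/4b
3) 3000.0ms=15/4b +600.0ms=3/4b
4) 3600.0ms=9/2b +1200.0ms=3/2b
5) 4800.0ms=6b +342.857ms=3/7b
6) 5142.857ms=45/7b +342.857ms=3/7b
7) 5485.714ms=48/7b +342.857ms=3/7b
8) 5828.571ms=51/7b +342.857ms=3/7b
9) 6171.429ms=54/7b +342.857ms=3/7b
10) 6514.286ms=57/7b +342.857ms=3/7b
11) 6857.143ms=60/7b +342.857ms=3/7b
Σ=9b of 9 (75bpm 3/4) — PASS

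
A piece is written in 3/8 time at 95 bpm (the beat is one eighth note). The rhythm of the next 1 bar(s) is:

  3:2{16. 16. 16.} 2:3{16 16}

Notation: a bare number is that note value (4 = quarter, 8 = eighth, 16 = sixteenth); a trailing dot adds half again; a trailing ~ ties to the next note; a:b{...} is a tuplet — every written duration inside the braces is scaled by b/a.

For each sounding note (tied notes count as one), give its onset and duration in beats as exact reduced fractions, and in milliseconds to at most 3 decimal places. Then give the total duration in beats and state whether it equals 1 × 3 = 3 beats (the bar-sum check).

1) 0.0ms=0b +315.789ms=1/2b
2) 315.789ms=1/2b +315.789ms=1/2b
3) 631.579ms=1b +315.789ms=1/2b
4) 947.368ms=3/2b +473.684ms=3/4b
5) 1421.053ms=9/4b +473.684ms=3/4b
Σ=3b of 3 (95bpm 3/8) — PASS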